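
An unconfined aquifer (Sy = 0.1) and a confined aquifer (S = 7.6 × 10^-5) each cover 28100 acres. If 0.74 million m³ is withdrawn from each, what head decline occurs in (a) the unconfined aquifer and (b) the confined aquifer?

Δh_u ≈ 0.0651 m; Δh_c ≈ 85.6 m

A = 28100 acres = 1.137 × 10^8 m²
ΔV = 0.74 million m³ = 7.4 × 10^5 m³
Unconfined: Δh_u = ΔV/(Sy·A) = 7.4 × 10^5/(0.1 × 1.137 × 10^8) = 0.06507 m
Confined: Δh_c = ΔV/(S·A) = 7.4 × 10^5/(7.6 × 10^-5 × 1.137 × 10^8) = 85.62 m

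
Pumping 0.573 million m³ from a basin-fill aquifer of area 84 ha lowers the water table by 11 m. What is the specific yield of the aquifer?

A = 84 ha = 8.4 × 10^5 m²
ΔV = 0.573 million m³ = 5.73 × 10^5 m³
Sy = ΔV / (A × Δh) = 5.73 × 10^5 m³ / (8.4 × 10^5 m² × 11 m) = 0.06201

Sy ≈ 0.062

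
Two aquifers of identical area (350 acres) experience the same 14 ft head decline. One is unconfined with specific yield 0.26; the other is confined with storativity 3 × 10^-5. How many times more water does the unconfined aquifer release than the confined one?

ΔV_u / ΔV_c ≈ 8670

A = 350 acres = 1.416 × 10^6 m²
Δh = 14 ft = 4.267 m
Unconfined: ΔV_u = Sy × A × Δh = 0.26 × 1.416 × 10^6 × 4.267 = 1.571 × 10^6 m³
Confined: ΔV_c = S × A × Δh = 3 × 10^-5 × 1.416 × 10^6 × 4.267 = 181.3 m³
Ratio = ΔV_u / ΔV_c = Sy / S = 0.26 / 3 × 10^-5 = 8667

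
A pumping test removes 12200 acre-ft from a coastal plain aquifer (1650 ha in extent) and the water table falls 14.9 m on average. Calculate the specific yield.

Sy ≈ 0.061

A = 1650 ha = 1.65 × 10^7 m²
ΔV = 12200 acre-ft = 1.505 × 10^7 m³
Sy = ΔV / (A × Δh) = 1.505 × 10^7 m³ / (1.65 × 10^7 m² × 14.9 m) = 0.06121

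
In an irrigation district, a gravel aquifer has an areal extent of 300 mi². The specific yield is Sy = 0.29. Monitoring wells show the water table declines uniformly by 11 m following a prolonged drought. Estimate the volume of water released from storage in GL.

A = 300 mi² = 7.77 × 10^8 m²
ΔV = Sy × A × Δh = 0.29 × 7.77 × 10^8 m² × 11 m = 2.479 × 10^9 m³
ΔV = 2.479 × 10^9 m³ = 2479 GL

ΔV ≈ 2480 GL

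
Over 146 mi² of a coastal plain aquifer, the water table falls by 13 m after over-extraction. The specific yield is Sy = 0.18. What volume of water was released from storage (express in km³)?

ΔV ≈ 0.885 km³

A = 146 mi² = 3.781 × 10^8 m²
ΔV = Sy × A × Δh = 0.18 × 3.781 × 10^8 m² × 13 m = 8.848 × 10^8 m³
ΔV = 8.848 × 10^8 m³ = 0.8848 km³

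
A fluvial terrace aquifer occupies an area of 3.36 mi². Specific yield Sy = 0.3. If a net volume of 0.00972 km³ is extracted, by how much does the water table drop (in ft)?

Δh ≈ 12.2 ft

A = 3.36 mi² = 8.702 × 10^6 m²
ΔV = 0.00972 km³ = 9.72 × 10^6 m³
Δh = ΔV / (Sy × A) = 9.72 × 10^6 m³ / (0.3 × 8.702 × 10^6 m²) = 3.723 m
Δh = 3.723 m = 12.21 ft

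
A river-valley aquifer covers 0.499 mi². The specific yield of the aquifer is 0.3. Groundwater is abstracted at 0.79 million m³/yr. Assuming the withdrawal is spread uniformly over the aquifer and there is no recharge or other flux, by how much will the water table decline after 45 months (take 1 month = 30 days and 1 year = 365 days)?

A = 0.499 mi² = 1.292 × 10^6 m²
Q = 0.79 million m³/yr = 2164 m³/d
t = 45 months = 1350 d
ΔV = Q × t = 2164 m³/d × 1350 d = 2.922 × 10^6 m³
Δh = ΔV / (Sy × A) = 2.922 × 10^6 / (0.3 × 1.292 × 10^6) = 7.536 m

Δh ≈ 7.54 m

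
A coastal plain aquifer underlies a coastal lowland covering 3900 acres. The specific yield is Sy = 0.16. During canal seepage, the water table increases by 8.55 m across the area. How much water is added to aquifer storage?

A = 3900 acres = 1.578 × 10^7 m²
ΔV = Sy × A × Δh = 0.16 × 1.578 × 10^7 m² × 8.55 m = 2.159 × 10^7 m³

ΔV ≈ 2.16 × 10^7 m³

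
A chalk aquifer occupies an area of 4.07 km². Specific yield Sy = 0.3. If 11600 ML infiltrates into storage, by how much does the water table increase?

Δh ≈ 9.5 m

A = 4.07 km² = 4.07 × 10^6 m²
ΔV = 11600 ML = 1.16 × 10^7 m³
Δh = ΔV / (Sy × A) = 1.16 × 10^7 m³ / (0.3 × 4.07 × 10^6 m²) = 9.5 m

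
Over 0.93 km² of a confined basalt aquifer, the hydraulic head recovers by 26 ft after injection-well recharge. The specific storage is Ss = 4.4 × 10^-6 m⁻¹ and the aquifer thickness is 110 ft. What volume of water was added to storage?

ΔV ≈ 1090 m³

b = 110 ft = 33.53 m
S = Ss × b = 4.4 × 10^-6 m⁻¹ × 33.53 m = 1.475 × 10^-4
A = 0.93 km² = 9.3 × 10^5 m²
Δh = 26 ft = 7.925 m
ΔV = S × A × Δh = 1.475 × 10^-4 × 9.3 × 10^5 m² × 7.925 m = 1087 m³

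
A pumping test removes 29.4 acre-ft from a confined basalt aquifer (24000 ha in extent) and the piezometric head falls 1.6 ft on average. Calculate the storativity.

S ≈ 3.1 × 10^-4

A = 24000 ha = 2.4 × 10^8 m²
Δh = 1.6 ft = 0.4877 m
ΔV = 29.4 acre-ft = 36260 m³
S = ΔV / (A × Δh) = 36260 m³ / (2.4 × 10^8 m² × 0.4877 m) = 3.098 × 10^-4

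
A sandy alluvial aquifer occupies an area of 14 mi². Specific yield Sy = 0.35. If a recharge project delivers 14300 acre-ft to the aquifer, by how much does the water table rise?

Δh ≈ 1.39 m

A = 14 mi² = 3.626 × 10^7 m²
ΔV = 14300 acre-ft = 1.764 × 10^7 m³
Δh = ΔV / (Sy × A) = 1.764 × 10^7 m³ / (0.35 × 3.626 × 10^7 m²) = 1.39 m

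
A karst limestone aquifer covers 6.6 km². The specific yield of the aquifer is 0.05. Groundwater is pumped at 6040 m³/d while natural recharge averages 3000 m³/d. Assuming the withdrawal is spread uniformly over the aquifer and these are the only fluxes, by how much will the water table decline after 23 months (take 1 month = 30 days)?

A = 6.6 km² = 6.6 × 10^6 m²
Net abstraction = 6040 − 3000 = 3040 m³/d
t = 23 months = 690 d
ΔV = Q × t = 3040 m³/d × 690 d = 2.098 × 10^6 m³
Δh = ΔV / (Sy × A) = 2.098 × 10^6 / (0.05 × 6.6 × 10^6) = 6.356 m

Δh ≈ 6.36 m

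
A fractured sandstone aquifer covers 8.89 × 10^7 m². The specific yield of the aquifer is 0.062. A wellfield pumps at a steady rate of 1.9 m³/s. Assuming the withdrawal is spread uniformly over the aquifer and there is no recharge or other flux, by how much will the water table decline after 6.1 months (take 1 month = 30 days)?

Δh ≈ 5.45 m

Q = 1.9 m³/s = 1.642 × 10^5 m³/d
t = 6.1 months = 183 d
ΔV = Q × t = 1.642 × 10^5 m³/d × 183 d = 3.004 × 10^7 m³
Δh = ΔV / (Sy × A) = 3.004 × 10^7 / (0.062 × 8.89 × 10^7) = 5.45 m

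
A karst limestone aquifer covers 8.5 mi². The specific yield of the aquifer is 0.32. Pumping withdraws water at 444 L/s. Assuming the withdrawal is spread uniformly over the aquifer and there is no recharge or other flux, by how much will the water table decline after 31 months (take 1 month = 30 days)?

A = 8.5 mi² = 2.201 × 10^7 m²
Q = 444 L/s = 38360 m³/d
t = 31 months = 930 d
ΔV = Q × t = 38360 m³/d × 930 d = 3.568 × 10^7 m³
Δh = ΔV / (Sy × A) = 3.568 × 10^7 / (0.32 × 2.201 × 10^7) = 5.064 m

Δh ≈ 5.06 m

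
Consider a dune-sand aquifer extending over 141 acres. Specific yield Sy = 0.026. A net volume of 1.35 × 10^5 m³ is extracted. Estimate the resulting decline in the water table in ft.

Δh ≈ 29.9 ft

A = 141 acres = 5.706 × 10^5 m²
Δh = ΔV / (Sy × A) = 1.35 × 10^5 m³ / (0.026 × 5.706 × 10^5 m²) = 9.1 m
Δh = 9.1 m = 29.85 ft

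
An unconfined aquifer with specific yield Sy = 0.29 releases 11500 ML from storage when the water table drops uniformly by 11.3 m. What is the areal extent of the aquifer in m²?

ΔV = 11500 ML = 1.15 × 10^7 m³
A = ΔV / (Sy × Δh) = 1.15 × 10^7 / (0.29 × 11.3) = 3.509 × 10^6 m²

A ≈ 3.51 × 10^6 m²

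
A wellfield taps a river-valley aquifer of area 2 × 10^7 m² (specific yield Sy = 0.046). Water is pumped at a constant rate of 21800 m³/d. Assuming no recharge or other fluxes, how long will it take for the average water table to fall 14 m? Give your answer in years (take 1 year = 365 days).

t ≈ 1.62 years

ΔV = Sy × A × Δh = 0.046 × 2 × 10^7 × 14 = 1.288 × 10^7 m³
t = ΔV / Q = 1.288 × 10^7 m³ / 21800 m³/d = 590.8 d
t = 590.8 d ≈ 1.619 years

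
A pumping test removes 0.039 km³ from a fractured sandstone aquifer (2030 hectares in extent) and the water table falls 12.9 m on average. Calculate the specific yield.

A = 2030 hectares = 2.03 × 10^7 m²
ΔV = 0.039 km³ = 3.9 × 10^7 m³
Sy = ΔV / (A × Δh) = 3.9 × 10^7 m³ / (2.03 × 10^7 m² × 12.9 m) = 0.1489

Sy ≈ 0.15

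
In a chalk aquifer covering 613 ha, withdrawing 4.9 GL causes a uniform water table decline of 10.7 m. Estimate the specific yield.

Sy ≈ 0.075

A = 613 ha = 6.13 × 10^6 m²
ΔV = 4.9 GL = 4.9 × 10^6 m³
Sy = ΔV / (A × Δh) = 4.9 × 10^6 m³ / (6.13 × 10^6 m² × 10.7 m) = 0.07471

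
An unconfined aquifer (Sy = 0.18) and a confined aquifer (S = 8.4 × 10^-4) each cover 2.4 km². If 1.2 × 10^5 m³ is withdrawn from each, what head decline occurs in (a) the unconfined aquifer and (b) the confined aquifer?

Δh_u ≈ 0.278 m; Δh_c ≈ 59.5 m

A = 2.4 km² = 2.4 × 10^6 m²
Unconfined: Δh_u = ΔV/(Sy·A) = 1.2 × 10^5/(0.18 × 2.4 × 10^6) = 0.2778 m
Confined: Δh_c = ΔV/(S·A) = 1.2 × 10^5/(8.4 × 10^-4 × 2.4 × 10^6) = 59.52 m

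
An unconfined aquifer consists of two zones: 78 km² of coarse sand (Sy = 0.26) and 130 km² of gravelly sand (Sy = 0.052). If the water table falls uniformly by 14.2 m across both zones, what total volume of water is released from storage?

A₁ = 78 km² = 7.8 × 10^7 m²; A₂ = 130 km² = 1.3 × 10^8 m²
ΔV₁ = 0.26 × 7.8 × 10^7 × 14.2 = 2.88 × 10^8 m³
ΔV₂ = 0.052 × 1.3 × 10^8 × 14.2 = 9.599 × 10^7 m³
ΔV = ΔV₁ + ΔV₂ = 3.84 × 10^8 m³

ΔV ≈ 3.84 × 10^8 m³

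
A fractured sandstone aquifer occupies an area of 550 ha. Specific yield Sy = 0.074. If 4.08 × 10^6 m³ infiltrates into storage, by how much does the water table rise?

A = 550 ha = 5.5 × 10^6 m²
Δh = ΔV / (Sy × A) = 4.08 × 10^6 m³ / (0.074 × 5.5 × 10^6 m²) = 10.02 m

Δh ≈ 10 m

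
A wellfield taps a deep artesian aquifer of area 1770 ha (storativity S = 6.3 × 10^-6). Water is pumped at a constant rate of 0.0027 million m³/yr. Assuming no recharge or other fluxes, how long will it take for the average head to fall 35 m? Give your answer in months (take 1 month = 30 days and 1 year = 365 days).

A = 1770 ha = 1.77 × 10^7 m²
ΔV = S × A × Δh = 6.3 × 10^-6 × 1.77 × 10^7 × 35 = 3903 m³
Q = 0.0027 million m³/yr = 7.397 m³/d
t = ΔV / Q = 3903 m³ / 7.397 m³/d = 527.6 d
t = 527.6 d ≈ 17.59 months

t ≈ 17.6 months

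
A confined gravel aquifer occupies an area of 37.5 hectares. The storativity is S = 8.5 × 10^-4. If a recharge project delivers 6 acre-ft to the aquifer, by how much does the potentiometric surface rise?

A = 37.5 hectares = 3.75 × 10^5 m²
ΔV = 6 acre-ft = 7401 m³
Δh = ΔV / (S × A) = 7401 m³ / (8.5 × 10^-4 × 3.75 × 10^5 m²) = 23.22 m

Δh ≈ 23.2 m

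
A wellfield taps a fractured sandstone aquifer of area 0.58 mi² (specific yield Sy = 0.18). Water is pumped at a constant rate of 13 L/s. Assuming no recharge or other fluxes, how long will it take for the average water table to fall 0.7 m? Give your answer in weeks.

A = 0.58 mi² = 1.502 × 10^6 m²
ΔV = Sy × A × Δh = 0.18 × 1.502 × 10^6 × 0.7 = 1.893 × 10^5 m³
Q = 13 L/s = 1123 m³/d
t = ΔV / Q = 1.893 × 10^5 m³ / 1123 m³/d = 168.5 d
t = 168.5 d ≈ 24.07 weeks

t ≈ 24.1 weeks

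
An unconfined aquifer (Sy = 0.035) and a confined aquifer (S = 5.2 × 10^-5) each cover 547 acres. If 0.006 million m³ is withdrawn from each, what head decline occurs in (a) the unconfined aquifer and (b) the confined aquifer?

A = 547 acres = 2.214 × 10^6 m²
ΔV = 0.006 million m³ = 6000 m³
Unconfined: Δh_u = ΔV/(Sy·A) = 6000/(0.035 × 2.214 × 10^6) = 0.07744 m
Confined: Δh_c = ΔV/(S·A) = 6000/(5.2 × 10^-5 × 2.214 × 10^6) = 52.12 m

Δh_u ≈ 0.0774 m; Δh_c ≈ 52.1 m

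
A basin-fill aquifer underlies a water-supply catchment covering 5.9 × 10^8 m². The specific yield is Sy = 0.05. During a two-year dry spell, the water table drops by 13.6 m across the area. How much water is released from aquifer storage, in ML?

ΔV = Sy × A × Δh = 0.05 × 5.9 × 10^8 m² × 13.6 m = 4.012 × 10^8 m³
ΔV = 4.012 × 10^8 m³ = 4.012 × 10^5 ML

ΔV ≈ 4.01 × 10^5 ML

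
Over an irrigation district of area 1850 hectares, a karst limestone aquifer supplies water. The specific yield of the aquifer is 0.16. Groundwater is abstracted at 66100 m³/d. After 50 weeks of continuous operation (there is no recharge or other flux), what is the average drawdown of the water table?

A = 1850 hectares = 1.85 × 10^7 m²
t = 50 weeks = 350 d
ΔV = Q × t = 66100 m³/d × 350 d = 2.313 × 10^7 m³
Δh = ΔV / (Sy × A) = 2.313 × 10^7 / (0.16 × 1.85 × 10^7) = 7.816 m

Δh ≈ 7.82 m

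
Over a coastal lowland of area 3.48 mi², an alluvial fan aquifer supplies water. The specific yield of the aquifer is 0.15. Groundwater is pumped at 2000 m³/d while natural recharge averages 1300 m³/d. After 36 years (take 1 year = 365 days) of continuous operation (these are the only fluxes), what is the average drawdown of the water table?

Δh ≈ 6.8 m

A = 3.48 mi² = 9.013 × 10^6 m²
Net abstraction = 2000 − 1300 = 700 m³/d
t = 36 years = 13140 d
ΔV = Q × t = 700 m³/d × 13140 d = 9.198 × 10^6 m³
Δh = ΔV / (Sy × A) = 9.198 × 10^6 / (0.15 × 9.013 × 10^6) = 6.803 m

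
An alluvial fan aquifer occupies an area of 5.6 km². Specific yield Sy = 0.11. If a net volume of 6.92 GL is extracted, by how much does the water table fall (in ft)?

Δh ≈ 36.9 ft

A = 5.6 km² = 5.6 × 10^6 m²
ΔV = 6.92 GL = 6.92 × 10^6 m³
Δh = ΔV / (Sy × A) = 6.92 × 10^6 m³ / (0.11 × 5.6 × 10^6 m²) = 11.23 m
Δh = 11.23 m = 36.86 ft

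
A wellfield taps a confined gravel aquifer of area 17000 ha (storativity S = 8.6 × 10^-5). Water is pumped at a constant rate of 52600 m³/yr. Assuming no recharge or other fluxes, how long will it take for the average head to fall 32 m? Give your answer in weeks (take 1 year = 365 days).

t ≈ 464 weeks

A = 17000 ha = 1.7 × 10^8 m²
ΔV = S × A × Δh = 8.6 × 10^-5 × 1.7 × 10^8 × 32 = 4.678 × 10^5 m³
Q = 52600 m³/yr = 144.1 m³/d
t = ΔV / Q = 4.678 × 10^5 m³ / 144.1 m³/d = 3246 d
t = 3246 d ≈ 463.8 weeks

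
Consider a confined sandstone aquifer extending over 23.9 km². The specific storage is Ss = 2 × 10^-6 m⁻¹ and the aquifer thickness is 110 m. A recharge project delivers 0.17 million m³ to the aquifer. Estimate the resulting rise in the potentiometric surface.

Δh ≈ 32.3 m

S = Ss × b = 2 × 10^-6 m⁻¹ × 110 m = 2.2 × 10^-4
A = 23.9 km² = 2.39 × 10^7 m²
ΔV = 0.17 million m³ = 1.7 × 10^5 m³
Δh = ΔV / (S × A) = 1.7 × 10^5 m³ / (2.2 × 10^-4 × 2.39 × 10^7 m²) = 32.33 m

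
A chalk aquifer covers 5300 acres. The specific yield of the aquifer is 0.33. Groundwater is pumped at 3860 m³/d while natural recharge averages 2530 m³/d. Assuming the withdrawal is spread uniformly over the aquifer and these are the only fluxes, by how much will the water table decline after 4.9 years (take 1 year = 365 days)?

A = 5300 acres = 2.145 × 10^7 m²
Net abstraction = 3860 − 2530 = 1330 m³/d
t = 4.9 years = 1789 d
ΔV = Q × t = 1330 m³/d × 1789 d = 2.379 × 10^6 m³
Δh = ΔV / (Sy × A) = 2.379 × 10^6 / (0.33 × 2.145 × 10^7) = 0.3361 m

Δh ≈ 0.336 m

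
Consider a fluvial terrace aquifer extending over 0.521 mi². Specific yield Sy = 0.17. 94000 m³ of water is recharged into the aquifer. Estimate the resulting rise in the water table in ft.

Δh ≈ 1.34 ft

A = 0.521 mi² = 1.349 × 10^6 m²
Δh = ΔV / (Sy × A) = 94000 m³ / (0.17 × 1.349 × 10^6 m²) = 0.4098 m
Δh = 0.4098 m = 1.344 ft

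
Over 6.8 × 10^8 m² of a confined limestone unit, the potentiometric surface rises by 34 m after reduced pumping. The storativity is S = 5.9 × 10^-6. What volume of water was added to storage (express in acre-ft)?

ΔV = S × A × Δh = 5.9 × 10^-6 × 6.8 × 10^8 m² × 34 m = 1.364 × 10^5 m³
ΔV = 1.364 × 10^5 m³ = 110.6 acre-ft

ΔV ≈ 111 acre-ft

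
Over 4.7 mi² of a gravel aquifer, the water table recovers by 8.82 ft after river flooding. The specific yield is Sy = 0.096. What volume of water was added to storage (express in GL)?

A = 4.7 mi² = 1.217 × 10^7 m²
Δh = 8.82 ft = 2.688 m
ΔV = Sy × A × Δh = 0.096 × 1.217 × 10^7 m² × 2.688 m = 3.142 × 10^6 m³
ΔV = 3.142 × 10^6 m³ = 3.142 GL

ΔV ≈ 3.14 GL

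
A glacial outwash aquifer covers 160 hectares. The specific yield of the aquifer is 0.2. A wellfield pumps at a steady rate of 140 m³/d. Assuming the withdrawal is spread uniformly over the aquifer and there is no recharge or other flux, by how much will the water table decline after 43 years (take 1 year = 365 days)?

Δh ≈ 6.87 m

A = 160 hectares = 1.6 × 10^6 m²
t = 43 years = 15700 d
ΔV = Q × t = 140 m³/d × 15700 d = 2.197 × 10^6 m³
Δh = ΔV / (Sy × A) = 2.197 × 10^6 / (0.2 × 1.6 × 10^6) = 6.867 m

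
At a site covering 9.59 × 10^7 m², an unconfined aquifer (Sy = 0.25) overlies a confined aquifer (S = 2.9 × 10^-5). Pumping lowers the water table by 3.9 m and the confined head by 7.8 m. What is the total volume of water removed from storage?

Unconfined: ΔV_u = Sy × A × Δh_u = 0.25 × 9.59 × 10^7 × 3.9 = 9.35 × 10^7 m³
Confined: ΔV_c = S × A × Δh_c = 2.9 × 10^-5 × 9.59 × 10^7 × 7.8 = 21690 m³
Total ΔV = 9.35 × 10^7 + 21690 = 9.352 × 10^7 m³

ΔV ≈ 9.35 × 10^7 m³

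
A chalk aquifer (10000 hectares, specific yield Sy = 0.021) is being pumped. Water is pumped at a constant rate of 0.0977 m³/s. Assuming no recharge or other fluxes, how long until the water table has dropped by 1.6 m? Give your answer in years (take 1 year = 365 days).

A = 10000 hectares = 1 × 10^8 m²
ΔV = Sy × A × Δh = 0.021 × 1 × 10^8 × 1.6 = 3.36 × 10^6 m³
Q = 0.0977 m³/s = 8441 m³/d
t = ΔV / Q = 3.36 × 10^6 m³ / 8441 m³/d = 398 d
t = 398 d ≈ 1.091 years

t ≈ 1.09 years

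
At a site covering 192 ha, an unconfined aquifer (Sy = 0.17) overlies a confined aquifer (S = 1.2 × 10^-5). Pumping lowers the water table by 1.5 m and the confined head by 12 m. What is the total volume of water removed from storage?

A = 192 ha = 1.92 × 10^6 m²
Unconfined: ΔV_u = Sy × A × Δh_u = 0.17 × 1.92 × 10^6 × 1.5 = 4.896 × 10^5 m³
Confined: ΔV_c = S × A × Δh_c = 1.2 × 10^-5 × 1.92 × 10^6 × 12 = 276.5 m³
Total ΔV = 4.896 × 10^5 + 276.5 = 4.899 × 10^5 m³

ΔV ≈ 4.9 × 10^5 m³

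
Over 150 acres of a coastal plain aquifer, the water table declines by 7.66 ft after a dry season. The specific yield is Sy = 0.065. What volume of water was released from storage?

A = 150 acres = 6.07 × 10^5 m²
Δh = 7.66 ft = 2.335 m
ΔV = Sy × A × Δh = 0.065 × 6.07 × 10^5 m² × 2.335 m = 92120 m³

ΔV ≈ 92100 m³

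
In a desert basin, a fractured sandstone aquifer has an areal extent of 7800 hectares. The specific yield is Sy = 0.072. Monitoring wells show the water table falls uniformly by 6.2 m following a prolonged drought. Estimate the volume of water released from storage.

ΔV ≈ 3.48 × 10^7 m³

A = 7800 hectares = 7.8 × 10^7 m²
ΔV = Sy × A × Δh = 0.072 × 7.8 × 10^7 m² × 6.2 m = 3.482 × 10^7 m³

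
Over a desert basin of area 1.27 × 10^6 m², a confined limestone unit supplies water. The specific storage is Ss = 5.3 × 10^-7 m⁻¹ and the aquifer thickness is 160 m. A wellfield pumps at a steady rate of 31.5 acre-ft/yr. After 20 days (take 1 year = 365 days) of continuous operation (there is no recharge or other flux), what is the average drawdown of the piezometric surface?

S = Ss × b = 5.3 × 10^-7 m⁻¹ × 160 m = 8.48 × 10^-5
Q = 31.5 acre-ft/yr = 106.5 m³/d
ΔV = Q × t = 106.5 m³/d × 20 d = 2129 m³
Δh = ΔV / (S × A) = 2129 / (8.48 × 10^-5 × 1.27 × 10^6) = 19.77 m

Δh ≈ 19.8 m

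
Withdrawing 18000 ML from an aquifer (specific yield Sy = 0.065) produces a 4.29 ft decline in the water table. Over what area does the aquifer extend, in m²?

A ≈ 2.12 × 10^8 m²

Δh = 4.29 ft = 1.308 m
ΔV = 18000 ML = 1.8 × 10^7 m³
A = ΔV / (Sy × Δh) = 1.8 × 10^7 / (0.065 × 1.308) = 2.118 × 10^8 m²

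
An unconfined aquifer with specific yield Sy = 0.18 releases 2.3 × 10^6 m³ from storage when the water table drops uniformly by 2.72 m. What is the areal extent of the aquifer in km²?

A ≈ 4.7 km²

A = ΔV / (Sy × Δh) = 2.3 × 10^6 / (0.18 × 2.72) = 4.698 × 10^6 m²
A = 4.698 × 10^6 m² = 4.698 km²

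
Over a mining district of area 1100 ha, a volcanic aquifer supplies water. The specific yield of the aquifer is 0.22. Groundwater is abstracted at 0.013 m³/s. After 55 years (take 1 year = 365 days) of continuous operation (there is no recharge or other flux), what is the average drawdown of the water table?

A = 1100 ha = 1.1 × 10^7 m²
Q = 0.013 m³/s = 1123 m³/d
t = 55 years = 20080 d
ΔV = Q × t = 1123 m³/d × 20080 d = 2.255 × 10^7 m³
Δh = ΔV / (Sy × A) = 2.255 × 10^7 / (0.22 × 1.1 × 10^7) = 9.317 m

Δh ≈ 9.32 m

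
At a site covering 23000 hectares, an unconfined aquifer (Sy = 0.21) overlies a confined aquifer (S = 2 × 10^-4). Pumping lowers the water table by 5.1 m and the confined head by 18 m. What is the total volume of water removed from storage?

A = 23000 hectares = 2.3 × 10^8 m²
Unconfined: ΔV_u = Sy × A × Δh_u = 0.21 × 2.3 × 10^8 × 5.1 = 2.463 × 10^8 m³
Confined: ΔV_c = S × A × Δh_c = 2 × 10^-4 × 2.3 × 10^8 × 18 = 8.28 × 10^5 m³
Total ΔV = 2.463 × 10^8 + 8.28 × 10^5 = 2.472 × 10^8 m³

ΔV ≈ 2.47 × 10^8 m³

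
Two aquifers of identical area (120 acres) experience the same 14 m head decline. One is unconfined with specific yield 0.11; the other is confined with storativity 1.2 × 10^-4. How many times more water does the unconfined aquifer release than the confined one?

ΔV_u / ΔV_c ≈ 917

A = 120 acres = 4.856 × 10^5 m²
Unconfined: ΔV_u = Sy × A × Δh = 0.11 × 4.856 × 10^5 × 14 = 7.479 × 10^5 m³
Confined: ΔV_c = S × A × Δh = 1.2 × 10^-4 × 4.856 × 10^5 × 14 = 815.8 m³
Ratio = ΔV_u / ΔV_c = Sy / S = 0.11 / 1.2 × 10^-4 = 916.7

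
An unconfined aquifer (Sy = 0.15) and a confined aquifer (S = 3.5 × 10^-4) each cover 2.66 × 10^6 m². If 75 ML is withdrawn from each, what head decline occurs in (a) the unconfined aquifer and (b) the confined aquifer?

Δh_u ≈ 0.188 m; Δh_c ≈ 80.6 m

ΔV = 75 ML = 75000 m³
Unconfined: Δh_u = ΔV/(Sy·A) = 75000/(0.15 × 2.66 × 10^6) = 0.188 m
Confined: Δh_c = ΔV/(S·A) = 75000/(3.5 × 10^-4 × 2.66 × 10^6) = 80.56 m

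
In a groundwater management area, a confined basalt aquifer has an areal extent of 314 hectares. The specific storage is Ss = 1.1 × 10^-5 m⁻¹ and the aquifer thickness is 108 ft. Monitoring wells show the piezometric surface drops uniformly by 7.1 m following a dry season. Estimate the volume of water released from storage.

b = 108 ft = 32.92 m
S = Ss × b = 1.1 × 10^-5 m⁻¹ × 32.92 m = 3.621 × 10^-4
A = 314 hectares = 3.14 × 10^6 m²
ΔV = S × A × Δh = 3.621 × 10^-4 × 3.14 × 10^6 m² × 7.1 m = 8073 m³

ΔV ≈ 8070 m³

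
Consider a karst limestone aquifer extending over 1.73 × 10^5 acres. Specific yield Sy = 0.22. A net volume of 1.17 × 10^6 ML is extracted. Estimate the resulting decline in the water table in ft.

A = 1.73 × 10^5 acres = 7.001 × 10^8 m²
ΔV = 1.17 × 10^6 ML = 1.17 × 10^9 m³
Δh = ΔV / (Sy × A) = 1.17 × 10^9 m³ / (0.22 × 7.001 × 10^8 m²) = 7.596 m
Δh = 7.596 m = 24.92 ft

Δh ≈ 24.9 ft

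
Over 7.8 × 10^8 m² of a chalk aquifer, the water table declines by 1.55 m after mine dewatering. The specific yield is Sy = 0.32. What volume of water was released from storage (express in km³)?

ΔV ≈ 0.387 km³

ΔV = Sy × A × Δh = 0.32 × 7.8 × 10^8 m² × 1.55 m = 3.869 × 10^8 m³
ΔV = 3.869 × 10^8 m³ = 0.3869 km³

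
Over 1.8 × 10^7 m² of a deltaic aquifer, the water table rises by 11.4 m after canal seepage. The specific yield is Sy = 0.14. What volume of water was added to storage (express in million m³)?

ΔV ≈ 28.7 million m³

ΔV = Sy × A × Δh = 0.14 × 1.8 × 10^7 m² × 11.4 m = 2.873 × 10^7 m³
ΔV = 2.873 × 10^7 m³ = 28.73 million m³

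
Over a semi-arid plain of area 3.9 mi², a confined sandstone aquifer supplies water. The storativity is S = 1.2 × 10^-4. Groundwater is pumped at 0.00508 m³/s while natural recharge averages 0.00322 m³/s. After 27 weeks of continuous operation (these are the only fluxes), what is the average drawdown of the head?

Δh ≈ 25.1 m

A = 3.9 mi² = 1.01 × 10^7 m²
Net abstraction = 0.00508 − 0.00322 = 0.00186 m³/s
Q_net = 0.00186 m³/s = 160.7 m³/d
t = 27 weeks = 189 d
ΔV = Q × t = 160.7 m³/d × 189 d = 30370 m³
Δh = ΔV / (S × A) = 30370 / (1.2 × 10^-4 × 1.01 × 10^7) = 25.06 m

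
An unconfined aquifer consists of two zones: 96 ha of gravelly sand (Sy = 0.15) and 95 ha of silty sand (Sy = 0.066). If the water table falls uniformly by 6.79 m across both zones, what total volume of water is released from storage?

ΔV ≈ 1.4 × 10^6 m³

A₁ = 96 ha = 9.6 × 10^5 m²; A₂ = 95 ha = 9.5 × 10^5 m²
ΔV₁ = 0.15 × 9.6 × 10^5 × 6.79 = 9.778 × 10^5 m³
ΔV₂ = 0.066 × 9.5 × 10^5 × 6.79 = 4.257 × 10^5 m³
ΔV = ΔV₁ + ΔV₂ = 1.403 × 10^6 m³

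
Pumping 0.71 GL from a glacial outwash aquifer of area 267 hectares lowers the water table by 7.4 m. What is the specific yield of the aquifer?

A = 267 hectares = 2.67 × 10^6 m²
ΔV = 0.71 GL = 7.1 × 10^5 m³
Sy = ΔV / (A × Δh) = 7.1 × 10^5 m³ / (2.67 × 10^6 m² × 7.4 m) = 0.03593

Sy ≈ 0.036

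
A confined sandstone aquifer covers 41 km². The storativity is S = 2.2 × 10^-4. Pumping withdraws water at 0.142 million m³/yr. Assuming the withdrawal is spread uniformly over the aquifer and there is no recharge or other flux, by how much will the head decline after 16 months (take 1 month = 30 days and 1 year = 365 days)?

A = 41 km² = 4.1 × 10^7 m²
Q = 0.142 million m³/yr = 389 m³/d
t = 16 months = 480 d
ΔV = Q × t = 389 m³/d × 480 d = 1.867 × 10^5 m³
Δh = ΔV / (S × A) = 1.867 × 10^5 / (2.2 × 10^-4 × 4.1 × 10^7) = 20.7 m

Δh ≈ 20.7 m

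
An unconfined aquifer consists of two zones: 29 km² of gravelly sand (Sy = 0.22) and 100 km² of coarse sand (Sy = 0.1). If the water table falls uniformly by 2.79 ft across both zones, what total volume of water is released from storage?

A₁ = 29 km² = 2.9 × 10^7 m²; A₂ = 100 km² = 1 × 10^8 m²
Δh = 2.79 ft = 0.8504 m
ΔV₁ = 0.22 × 2.9 × 10^7 × 0.8504 = 5.426 × 10^6 m³
ΔV₂ = 0.1 × 1 × 10^8 × 0.8504 = 8.504 × 10^6 m³
ΔV = ΔV₁ + ΔV₂ = 1.393 × 10^7 m³

ΔV ≈ 1.39 × 10^7 m³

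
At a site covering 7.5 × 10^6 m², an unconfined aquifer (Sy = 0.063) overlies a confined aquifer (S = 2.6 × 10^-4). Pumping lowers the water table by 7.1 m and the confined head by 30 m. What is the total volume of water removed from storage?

ΔV ≈ 3.41 × 10^6 m³

Unconfined: ΔV_u = Sy × A × Δh_u = 0.063 × 7.5 × 10^6 × 7.1 = 3.355 × 10^6 m³
Confined: ΔV_c = S × A × Δh_c = 2.6 × 10^-4 × 7.5 × 10^6 × 30 = 58500 m³
Total ΔV = 3.355 × 10^6 + 58500 = 3.413 × 10^6 m³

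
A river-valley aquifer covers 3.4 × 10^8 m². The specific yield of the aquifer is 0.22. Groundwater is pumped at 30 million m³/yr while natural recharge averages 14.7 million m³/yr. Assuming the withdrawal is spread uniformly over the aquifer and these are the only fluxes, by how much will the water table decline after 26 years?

Net abstraction = 30 − 14.7 = 15.3 million m³/yr
Q_net = 15.3 million m³/yr = 41920 m³/d
t = 26 years = 9490 d
ΔV = Q × t = 41920 m³/d × 9490 d = 3.978 × 10^8 m³
Δh = ΔV / (Sy × A) = 3.978 × 10^8 / (0.22 × 3.4 × 10^8) = 5.318 m

Δh ≈ 5.32 m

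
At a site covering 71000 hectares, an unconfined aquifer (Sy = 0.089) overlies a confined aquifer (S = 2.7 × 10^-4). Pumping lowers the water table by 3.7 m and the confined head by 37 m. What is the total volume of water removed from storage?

A = 71000 hectares = 7.1 × 10^8 m²
Unconfined: ΔV_u = Sy × A × Δh_u = 0.089 × 7.1 × 10^8 × 3.7 = 2.338 × 10^8 m³
Confined: ΔV_c = S × A × Δh_c = 2.7 × 10^-4 × 7.1 × 10^8 × 37 = 7.093 × 10^6 m³
Total ΔV = 2.338 × 10^8 + 7.093 × 10^6 = 2.409 × 10^8 m³

ΔV ≈ 2.41 × 10^8 m³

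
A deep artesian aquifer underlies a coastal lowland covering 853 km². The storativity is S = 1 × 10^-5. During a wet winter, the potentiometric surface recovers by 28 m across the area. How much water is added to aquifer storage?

ΔV ≈ 2.39 × 10^5 m³

A = 853 km² = 8.53 × 10^8 m²
ΔV = S × A × Δh = 1 × 10^-5 × 8.53 × 10^8 m² × 28 m = 2.388 × 10^5 m³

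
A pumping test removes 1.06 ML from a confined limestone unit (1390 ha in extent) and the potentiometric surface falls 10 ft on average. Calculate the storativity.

A = 1390 ha = 1.39 × 10^7 m²
Δh = 10 ft = 3.048 m
ΔV = 1.06 ML = 1060 m³
S = ΔV / (A × Δh) = 1060 m³ / (1.39 × 10^7 m² × 3.048 m) = 2.502 × 10^-5

S ≈ 2.5 × 10^-5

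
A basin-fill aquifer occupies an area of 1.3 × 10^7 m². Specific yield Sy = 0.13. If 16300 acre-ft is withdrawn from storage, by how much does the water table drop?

Δh ≈ 11.9 m

ΔV = 16300 acre-ft = 2.011 × 10^7 m³
Δh = ΔV / (Sy × A) = 2.011 × 10^7 m³ / (0.13 × 1.3 × 10^7 m²) = 11.9 m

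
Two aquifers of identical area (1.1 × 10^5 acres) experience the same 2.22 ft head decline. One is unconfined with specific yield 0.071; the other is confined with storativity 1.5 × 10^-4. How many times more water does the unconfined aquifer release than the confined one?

ΔV_u / ΔV_c ≈ 473

A = 1.1 × 10^5 acres = 4.452 × 10^8 m²
Δh = 2.22 ft = 0.6767 m
Unconfined: ΔV_u = Sy × A × Δh = 0.071 × 4.452 × 10^8 × 0.6767 = 2.139 × 10^7 m³
Confined: ΔV_c = S × A × Δh = 1.5 × 10^-4 × 4.452 × 10^8 × 0.6767 = 45180 m³
Ratio = ΔV_u / ΔV_c = Sy / S = 0.071 / 1.5 × 10^-4 = 473.3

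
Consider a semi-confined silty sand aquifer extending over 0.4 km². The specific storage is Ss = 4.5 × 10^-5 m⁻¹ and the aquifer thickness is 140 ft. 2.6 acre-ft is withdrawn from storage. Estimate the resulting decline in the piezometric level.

Δh ≈ 4.18 m

b = 140 ft = 42.67 m
S = Ss × b = 4.5 × 10^-5 m⁻¹ × 42.67 m = 1.92 × 10^-3
A = 0.4 km² = 4 × 10^5 m²
ΔV = 2.6 acre-ft = 3207 m³
Δh = ΔV / (S × A) = 3207 m³ / (0.00192 × 4 × 10^5 m²) = 4.175 m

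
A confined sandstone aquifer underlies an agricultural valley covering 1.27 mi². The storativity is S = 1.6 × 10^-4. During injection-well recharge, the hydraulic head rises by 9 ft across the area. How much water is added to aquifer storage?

A = 1.27 mi² = 3.289 × 10^6 m²
Δh = 9 ft = 2.743 m
ΔV = S × A × Δh = 1.6 × 10^-4 × 3.289 × 10^6 m² × 2.743 m = 1444 m³

ΔV ≈ 1440 m³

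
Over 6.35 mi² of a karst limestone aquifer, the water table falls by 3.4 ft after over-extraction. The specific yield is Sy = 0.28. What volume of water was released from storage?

ΔV ≈ 4.77 × 10^6 m³

A = 6.35 mi² = 1.645 × 10^7 m²
Δh = 3.4 ft = 1.036 m
ΔV = Sy × A × Δh = 0.28 × 1.645 × 10^7 m² × 1.036 m = 4.772 × 10^6 m³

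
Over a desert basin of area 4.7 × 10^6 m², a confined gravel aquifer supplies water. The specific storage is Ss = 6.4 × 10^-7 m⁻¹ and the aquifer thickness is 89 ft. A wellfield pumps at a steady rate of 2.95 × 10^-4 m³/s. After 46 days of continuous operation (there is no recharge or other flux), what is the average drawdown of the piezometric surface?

Δh ≈ 14.4 m

b = 89 ft = 27.13 m
S = Ss × b = 6.4 × 10^-7 m⁻¹ × 27.13 m = 1.736 × 10^-5
Q = 2.95 × 10^-4 m³/s = 25.49 m³/d
ΔV = Q × t = 25.49 m³/d × 46 d = 1172 m³
Δh = ΔV / (S × A) = 1172 / (1.736 × 10^-5 × 4.7 × 10^6) = 14.37 m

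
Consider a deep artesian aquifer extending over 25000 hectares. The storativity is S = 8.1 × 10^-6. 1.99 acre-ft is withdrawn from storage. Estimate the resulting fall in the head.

Δh ≈ 1.21 m

A = 25000 hectares = 2.5 × 10^8 m²
ΔV = 1.99 acre-ft = 2455 m³
Δh = ΔV / (S × A) = 2455 m³ / (8.1 × 10^-6 × 2.5 × 10^8 m²) = 1.212 m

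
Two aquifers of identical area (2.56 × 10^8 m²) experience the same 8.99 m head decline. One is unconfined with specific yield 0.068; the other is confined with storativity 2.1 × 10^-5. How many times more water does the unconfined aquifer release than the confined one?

ΔV_u / ΔV_c ≈ 3240

Unconfined: ΔV_u = Sy × A × Δh = 0.068 × 2.56 × 10^8 × 8.99 = 1.565 × 10^8 m³
Confined: ΔV_c = S × A × Δh = 2.1 × 10^-5 × 2.56 × 10^8 × 8.99 = 48330 m³
Ratio = ΔV_u / ΔV_c = Sy / S = 0.068 / 2.1 × 10^-5 = 3238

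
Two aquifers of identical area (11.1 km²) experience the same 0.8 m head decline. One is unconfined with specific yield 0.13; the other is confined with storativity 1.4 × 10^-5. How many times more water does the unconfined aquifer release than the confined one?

ΔV_u / ΔV_c ≈ 9290

A = 11.1 km² = 1.11 × 10^7 m²
Unconfined: ΔV_u = Sy × A × Δh = 0.13 × 1.11 × 10^7 × 0.8 = 1.154 × 10^6 m³
Confined: ΔV_c = S × A × Δh = 1.4 × 10^-5 × 1.11 × 10^7 × 0.8 = 124.3 m³
Ratio = ΔV_u / ΔV_c = Sy / S = 0.13 / 1.4 × 10^-5 = 9286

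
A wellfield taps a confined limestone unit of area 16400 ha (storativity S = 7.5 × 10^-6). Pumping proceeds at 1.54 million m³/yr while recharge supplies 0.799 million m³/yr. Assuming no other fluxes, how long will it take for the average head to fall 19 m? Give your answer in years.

A = 16400 ha = 1.64 × 10^8 m²
ΔV = S × A × Δh = 7.5 × 10^-6 × 1.64 × 10^8 × 19 = 23370 m³
Net withdrawal = 1.54 − 0.799 = 0.741 million m³/yr = 2030 m³/d
t = ΔV / Q = 23370 m³ / 2030 m³/d = 11.51 d
t = 11.51 d ≈ 0.03154 years

t ≈ 0.0315 years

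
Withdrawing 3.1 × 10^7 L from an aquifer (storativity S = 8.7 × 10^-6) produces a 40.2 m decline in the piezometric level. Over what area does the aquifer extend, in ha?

A ≈ 8860 ha

ΔV = 3.1 × 10^7 L = 31000 m³
A = ΔV / (S × Δh) = 31000 / (8.7 × 10^-6 × 40.2) = 8.864 × 10^7 m²
A = 8.864 × 10^7 m² = 8864 ha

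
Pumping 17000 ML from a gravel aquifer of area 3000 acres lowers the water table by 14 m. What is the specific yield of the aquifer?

A = 3000 acres = 1.214 × 10^7 m²
ΔV = 17000 ML = 1.7 × 10^7 m³
Sy = ΔV / (A × Δh) = 1.7 × 10^7 m³ / (1.214 × 10^7 m² × 14 m) = 0.1

Sy ≈ 0.1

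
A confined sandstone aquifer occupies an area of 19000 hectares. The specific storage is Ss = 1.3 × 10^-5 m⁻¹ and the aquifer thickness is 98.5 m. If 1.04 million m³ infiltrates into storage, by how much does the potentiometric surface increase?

Δh ≈ 4.27 m

S = Ss × b = 1.3 × 10^-5 m⁻¹ × 98.5 m = 1.28 × 10^-3
A = 19000 hectares = 1.9 × 10^8 m²
ΔV = 1.04 million m³ = 1.04 × 10^6 m³
Δh = ΔV / (S × A) = 1.04 × 10^6 m³ / (0.00128 × 1.9 × 10^8 m²) = 4.275 m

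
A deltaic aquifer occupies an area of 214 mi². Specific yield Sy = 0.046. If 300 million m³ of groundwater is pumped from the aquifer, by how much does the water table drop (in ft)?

Δh ≈ 38.6 ft

A = 214 mi² = 5.543 × 10^8 m²
ΔV = 300 million m³ = 3 × 10^8 m³
Δh = ΔV / (Sy × A) = 3 × 10^8 m³ / (0.046 × 5.543 × 10^8 m²) = 11.77 m
Δh = 11.77 m = 38.6 ft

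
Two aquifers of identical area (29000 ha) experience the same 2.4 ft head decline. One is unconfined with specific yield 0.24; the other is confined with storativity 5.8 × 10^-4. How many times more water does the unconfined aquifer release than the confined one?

ΔV_u / ΔV_c ≈ 414

A = 29000 ha = 2.9 × 10^8 m²
Δh = 2.4 ft = 0.7315 m
Unconfined: ΔV_u = Sy × A × Δh = 0.24 × 2.9 × 10^8 × 0.7315 = 5.091 × 10^7 m³
Confined: ΔV_c = S × A × Δh = 5.8 × 10^-4 × 2.9 × 10^8 × 0.7315 = 1.23 × 10^5 m³
Ratio = ΔV_u / ΔV_c = Sy / S = 0.24 / 5.8 × 10^-4 = 413.8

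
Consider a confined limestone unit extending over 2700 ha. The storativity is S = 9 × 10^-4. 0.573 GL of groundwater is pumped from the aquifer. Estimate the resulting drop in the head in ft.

A = 2700 ha = 2.7 × 10^7 m²
ΔV = 0.573 GL = 5.73 × 10^5 m³
Δh = ΔV / (S × A) = 5.73 × 10^5 m³ / (9 × 10^-4 × 2.7 × 10^7 m²) = 23.58 m
Δh = 23.58 m = 77.36 ft

Δh ≈ 77.4 ft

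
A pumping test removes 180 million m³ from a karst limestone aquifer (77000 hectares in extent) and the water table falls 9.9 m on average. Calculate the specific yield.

Sy ≈ 0.024

A = 77000 hectares = 7.7 × 10^8 m²
ΔV = 180 million m³ = 1.8 × 10^8 m³
Sy = ΔV / (A × Δh) = 1.8 × 10^8 m³ / (7.7 × 10^8 m² × 9.9 m) = 0.02361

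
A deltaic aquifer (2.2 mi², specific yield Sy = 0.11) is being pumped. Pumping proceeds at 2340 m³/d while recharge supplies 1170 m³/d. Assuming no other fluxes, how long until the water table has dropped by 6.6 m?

A = 2.2 mi² = 5.698 × 10^6 m²
ΔV = Sy × A × Δh = 0.11 × 5.698 × 10^6 × 6.6 = 4.137 × 10^6 m³
Net withdrawal = 2340 − 1170 = 1170 m³/d
t = ΔV / Q = 4.137 × 10^6 m³ / 1170 m³/d = 3536 d

t ≈ 3540 days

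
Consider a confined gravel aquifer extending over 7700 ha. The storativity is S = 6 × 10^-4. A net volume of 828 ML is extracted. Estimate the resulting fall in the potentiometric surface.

A = 7700 ha = 7.7 × 10^7 m²
ΔV = 828 ML = 8.28 × 10^5 m³
Δh = ΔV / (S × A) = 8.28 × 10^5 m³ / (6 × 10^-4 × 7.7 × 10^7 m²) = 17.92 m

Δh ≈ 17.9 m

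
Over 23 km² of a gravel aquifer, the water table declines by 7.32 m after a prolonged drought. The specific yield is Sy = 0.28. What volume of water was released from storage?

ΔV ≈ 4.71 × 10^7 m³

A = 23 km² = 2.3 × 10^7 m²
ΔV = Sy × A × Δh = 0.28 × 2.3 × 10^7 m² × 7.32 m = 4.714 × 10^7 m³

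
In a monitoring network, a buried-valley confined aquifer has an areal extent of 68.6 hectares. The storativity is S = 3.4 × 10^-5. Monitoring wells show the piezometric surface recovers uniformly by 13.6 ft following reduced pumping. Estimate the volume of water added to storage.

ΔV ≈ 96.7 m³

A = 68.6 hectares = 6.86 × 10^5 m²
Δh = 13.6 ft = 4.145 m
ΔV = S × A × Δh = 3.4 × 10^-5 × 6.86 × 10^5 m² × 4.145 m = 96.68 m³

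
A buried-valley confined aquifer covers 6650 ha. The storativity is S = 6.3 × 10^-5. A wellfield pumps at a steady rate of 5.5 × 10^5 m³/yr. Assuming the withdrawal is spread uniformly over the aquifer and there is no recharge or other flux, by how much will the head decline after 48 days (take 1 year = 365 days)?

Δh ≈ 17.3 m

A = 6650 ha = 6.65 × 10^7 m²
Q = 5.5 × 10^5 m³/yr = 1507 m³/d
ΔV = Q × t = 1507 m³/d × 48 d = 72330 m³
Δh = ΔV / (S × A) = 72330 / (6.3 × 10^-5 × 6.65 × 10^7) = 17.26 m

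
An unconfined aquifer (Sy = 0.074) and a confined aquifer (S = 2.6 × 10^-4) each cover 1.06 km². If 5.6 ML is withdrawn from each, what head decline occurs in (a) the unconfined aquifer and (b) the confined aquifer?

A = 1.06 km² = 1.06 × 10^6 m²
ΔV = 5.6 ML = 5600 m³
Unconfined: Δh_u = ΔV/(Sy·A) = 5600/(0.074 × 1.06 × 10^6) = 0.07139 m
Confined: Δh_c = ΔV/(S·A) = 5600/(2.6 × 10^-4 × 1.06 × 10^6) = 20.32 m

Δh_u ≈ 0.0714 m; Δh_c ≈ 20.3 m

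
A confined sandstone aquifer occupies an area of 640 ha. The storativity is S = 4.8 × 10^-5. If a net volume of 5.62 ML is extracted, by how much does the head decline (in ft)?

A = 640 ha = 6.4 × 10^6 m²
ΔV = 5.62 ML = 5620 m³
Δh = ΔV / (S × A) = 5620 m³ / (4.8 × 10^-5 × 6.4 × 10^6 m²) = 18.29 m
Δh = 18.29 m = 60.02 ft

Δh ≈ 60 ft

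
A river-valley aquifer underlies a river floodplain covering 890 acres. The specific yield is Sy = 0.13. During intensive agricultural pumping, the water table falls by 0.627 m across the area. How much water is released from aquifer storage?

ΔV ≈ 2.94 × 10^5 m³

A = 890 acres = 3.602 × 10^6 m²
ΔV = Sy × A × Δh = 0.13 × 3.602 × 10^6 m² × 0.627 m = 2.936 × 10^5 m³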